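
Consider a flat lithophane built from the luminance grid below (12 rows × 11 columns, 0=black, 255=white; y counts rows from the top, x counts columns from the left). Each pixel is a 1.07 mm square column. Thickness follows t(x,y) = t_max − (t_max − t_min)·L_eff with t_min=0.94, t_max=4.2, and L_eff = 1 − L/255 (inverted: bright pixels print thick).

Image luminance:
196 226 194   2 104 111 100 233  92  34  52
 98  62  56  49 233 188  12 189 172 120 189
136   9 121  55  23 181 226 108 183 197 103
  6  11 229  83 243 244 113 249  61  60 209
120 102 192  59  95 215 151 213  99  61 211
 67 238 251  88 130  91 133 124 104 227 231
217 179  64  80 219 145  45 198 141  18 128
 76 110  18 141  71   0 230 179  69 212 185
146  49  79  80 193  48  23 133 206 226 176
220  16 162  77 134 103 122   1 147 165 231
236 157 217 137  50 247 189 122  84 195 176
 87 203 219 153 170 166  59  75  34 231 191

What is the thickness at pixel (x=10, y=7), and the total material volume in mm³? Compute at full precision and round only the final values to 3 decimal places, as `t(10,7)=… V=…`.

span = t_max - t_min = 4.2 - 0.94 = 3.260
L(10,7) = 185, L_eff = 1 - 185/255 = 0.274510 (inverted)
t(10,7) = 4.2 - 3.260·0.274510 = 3.305
Σt over all 12·11 pixels = 2227366/6375 ≈ 349.3907451
V = pitch²·Σt = 1.07²·2227366/6375 = 400.017

t(10,7)=3.305 V=400.017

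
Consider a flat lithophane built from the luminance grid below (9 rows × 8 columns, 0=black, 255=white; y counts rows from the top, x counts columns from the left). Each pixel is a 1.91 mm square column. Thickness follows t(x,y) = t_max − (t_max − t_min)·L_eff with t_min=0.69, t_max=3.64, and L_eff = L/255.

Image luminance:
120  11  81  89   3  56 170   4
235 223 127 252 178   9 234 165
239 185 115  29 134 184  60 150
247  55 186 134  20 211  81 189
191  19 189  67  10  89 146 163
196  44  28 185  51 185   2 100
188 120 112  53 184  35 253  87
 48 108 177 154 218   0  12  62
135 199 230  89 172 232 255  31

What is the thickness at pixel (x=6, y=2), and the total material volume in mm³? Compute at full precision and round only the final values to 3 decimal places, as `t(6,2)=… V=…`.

span = t_max - t_min = 3.64 - 0.69 = 2.950
L(6,2) = 60, L_eff = 60/255 = 0.235294
t(6,2) = 3.64 - 2.950·0.235294 = 2.946
Σt over all 9·8 pixels = 805903/5100 ≈ 158.0201961
V = pitch²·Σt = 1.91²·805903/5100 = 576.473

t(6,2)=2.946 V=576.473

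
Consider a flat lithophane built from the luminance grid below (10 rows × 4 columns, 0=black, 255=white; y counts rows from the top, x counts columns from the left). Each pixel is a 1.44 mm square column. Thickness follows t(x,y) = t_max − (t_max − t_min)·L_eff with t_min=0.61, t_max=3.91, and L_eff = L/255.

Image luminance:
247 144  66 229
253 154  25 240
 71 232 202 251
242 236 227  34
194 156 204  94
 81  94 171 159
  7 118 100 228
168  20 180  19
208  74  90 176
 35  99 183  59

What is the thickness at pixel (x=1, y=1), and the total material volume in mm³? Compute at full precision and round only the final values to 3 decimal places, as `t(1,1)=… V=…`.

t(1,1)=1.917 V=169.474

span = t_max - t_min = 3.91 - 0.61 = 3.300
L(1,1) = 154, L_eff = 154/255 = 0.603922
t(1,1) = 3.91 - 3.300·0.603922 = 1.917
Σt over all 10·4 pixels = 6947/85 ≈ 81.7294118
V = pitch²·Σt = 1.44²·6947/85 = 169.474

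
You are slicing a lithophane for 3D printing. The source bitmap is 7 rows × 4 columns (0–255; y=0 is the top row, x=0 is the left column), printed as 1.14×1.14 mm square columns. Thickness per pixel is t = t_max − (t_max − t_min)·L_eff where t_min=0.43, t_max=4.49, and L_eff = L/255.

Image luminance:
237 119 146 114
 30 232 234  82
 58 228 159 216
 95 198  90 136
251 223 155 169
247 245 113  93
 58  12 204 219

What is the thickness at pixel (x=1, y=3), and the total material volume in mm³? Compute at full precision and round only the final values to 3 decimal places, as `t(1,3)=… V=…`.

span = t_max - t_min = 4.49 - 0.43 = 4.060
L(1,3) = 198, L_eff = 198/255 = 0.776471
t(1,3) = 4.49 - 4.060·0.776471 = 1.338
Σt over all 7·4 pixels = 717241/12750 ≈ 56.2541961
V = pitch²·Σt = 1.14²·717241/12750 = 73.108

t(1,3)=1.338 V=73.108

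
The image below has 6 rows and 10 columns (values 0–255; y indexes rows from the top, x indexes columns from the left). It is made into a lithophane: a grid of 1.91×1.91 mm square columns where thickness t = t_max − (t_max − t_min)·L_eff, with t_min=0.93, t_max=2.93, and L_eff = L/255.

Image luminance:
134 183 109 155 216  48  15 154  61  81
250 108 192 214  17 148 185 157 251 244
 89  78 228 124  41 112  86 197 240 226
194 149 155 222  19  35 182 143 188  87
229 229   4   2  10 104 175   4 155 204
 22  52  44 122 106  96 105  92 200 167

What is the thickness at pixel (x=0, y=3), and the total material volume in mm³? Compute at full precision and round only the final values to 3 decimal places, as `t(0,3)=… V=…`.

t(0,3)=1.408 V=417.042

span = t_max - t_min = 2.93 - 0.93 = 2.000
L(0,3) = 194, L_eff = 194/255 = 0.760784
t(0,3) = 2.93 - 2.000·0.760784 = 1.408
Σt over all 6·10 pixels = 9717/85 ≈ 114.3176471
V = pitch²·Σt = 1.91²·9717/85 = 417.042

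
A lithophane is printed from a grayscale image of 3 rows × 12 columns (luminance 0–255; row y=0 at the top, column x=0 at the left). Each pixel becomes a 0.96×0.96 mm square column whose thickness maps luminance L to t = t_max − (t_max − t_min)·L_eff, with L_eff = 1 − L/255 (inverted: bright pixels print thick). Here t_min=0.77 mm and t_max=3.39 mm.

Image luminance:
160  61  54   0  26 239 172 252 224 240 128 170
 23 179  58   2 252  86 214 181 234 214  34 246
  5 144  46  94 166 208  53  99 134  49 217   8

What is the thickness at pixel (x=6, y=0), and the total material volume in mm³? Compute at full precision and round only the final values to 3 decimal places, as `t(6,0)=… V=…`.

span = t_max - t_min = 3.39 - 0.77 = 2.620
L(6,0) = 172, L_eff = 1 - 172/255 = 0.325490 (inverted)
t(6,0) = 3.39 - 2.620·0.325490 = 2.537
Σt over all 3·12 pixels = 482731/6375 ≈ 75.7225098
V = pitch²·Σt = 0.96²·482731/6375 = 69.786

t(6,0)=2.537 V=69.786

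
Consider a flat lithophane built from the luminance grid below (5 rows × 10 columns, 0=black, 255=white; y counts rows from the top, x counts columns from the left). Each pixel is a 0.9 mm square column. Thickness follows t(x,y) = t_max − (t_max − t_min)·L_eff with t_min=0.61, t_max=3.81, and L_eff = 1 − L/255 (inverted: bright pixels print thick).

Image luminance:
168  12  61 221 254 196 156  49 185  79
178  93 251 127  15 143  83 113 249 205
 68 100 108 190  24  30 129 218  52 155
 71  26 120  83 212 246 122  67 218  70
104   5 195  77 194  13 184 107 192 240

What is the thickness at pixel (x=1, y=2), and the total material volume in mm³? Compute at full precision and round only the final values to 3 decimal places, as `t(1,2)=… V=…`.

span = t_max - t_min = 3.81 - 0.61 = 3.200
L(1,2) = 100, L_eff = 1 - 100/255 = 0.607843 (inverted)
t(1,2) = 3.81 - 3.200·0.607843 = 1.865
Σt over all 5·10 pixels = 284431/2550 ≈ 111.5415686
V = pitch²·Σt = 0.9²·284431/2550 = 90.349

t(1,2)=1.865 V=90.349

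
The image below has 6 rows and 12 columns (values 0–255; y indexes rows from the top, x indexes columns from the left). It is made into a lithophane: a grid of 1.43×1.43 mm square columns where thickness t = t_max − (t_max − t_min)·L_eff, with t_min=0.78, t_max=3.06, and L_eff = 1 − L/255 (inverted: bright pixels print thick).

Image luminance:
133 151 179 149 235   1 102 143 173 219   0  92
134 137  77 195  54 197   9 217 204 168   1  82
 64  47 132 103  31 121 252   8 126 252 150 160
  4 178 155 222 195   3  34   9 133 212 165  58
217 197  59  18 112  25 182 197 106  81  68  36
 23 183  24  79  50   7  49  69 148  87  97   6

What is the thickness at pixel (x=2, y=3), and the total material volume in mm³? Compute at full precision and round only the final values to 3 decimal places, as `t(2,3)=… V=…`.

span = t_max - t_min = 3.06 - 0.78 = 2.280
L(2,3) = 155, L_eff = 1 - 155/255 = 0.392157 (inverted)
t(2,3) = 3.06 - 2.280·0.392157 = 2.166
Σt over all 6·12 pixels = 271074/2125 ≈ 127.5642353
V = pitch²·Σt = 1.43²·271074/2125 = 260.856

t(2,3)=2.166 V=260.856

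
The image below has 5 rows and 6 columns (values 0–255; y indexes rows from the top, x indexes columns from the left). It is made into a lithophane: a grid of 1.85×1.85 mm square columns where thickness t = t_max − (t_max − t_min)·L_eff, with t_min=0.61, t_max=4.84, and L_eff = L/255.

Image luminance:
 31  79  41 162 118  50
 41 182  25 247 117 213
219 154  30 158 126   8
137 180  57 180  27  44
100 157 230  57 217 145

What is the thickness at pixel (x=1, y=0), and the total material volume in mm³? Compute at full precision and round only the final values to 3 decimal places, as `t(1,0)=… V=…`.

t(1,0)=3.530 V=296.424

span = t_max - t_min = 4.84 - 0.61 = 4.230
L(1,0) = 79, L_eff = 79/255 = 0.309804
t(1,0) = 4.84 - 4.230·0.309804 = 3.530
Σt over all 5·6 pixels = 184047/2125 ≈ 86.6103529
V = pitch²·Σt = 1.85²·184047/2125 = 296.424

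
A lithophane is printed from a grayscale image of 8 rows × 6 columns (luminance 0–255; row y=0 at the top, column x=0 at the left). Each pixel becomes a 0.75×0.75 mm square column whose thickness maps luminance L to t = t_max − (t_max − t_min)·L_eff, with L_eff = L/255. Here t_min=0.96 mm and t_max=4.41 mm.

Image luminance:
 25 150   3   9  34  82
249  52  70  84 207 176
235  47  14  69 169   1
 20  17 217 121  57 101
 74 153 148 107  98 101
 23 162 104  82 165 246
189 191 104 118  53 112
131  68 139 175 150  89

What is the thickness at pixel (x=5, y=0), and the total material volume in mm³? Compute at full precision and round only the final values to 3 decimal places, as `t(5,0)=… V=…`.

t(5,0)=3.301 V=79.565

span = t_max - t_min = 4.41 - 0.96 = 3.450
L(5,0) = 82, L_eff = 82/255 = 0.321569
t(5,0) = 4.41 - 3.450·0.321569 = 3.301
Σt over all 8·6 pixels = 240463/1700 ≈ 141.4488235
V = pitch²·Σt = 0.75²·240463/1700 = 79.565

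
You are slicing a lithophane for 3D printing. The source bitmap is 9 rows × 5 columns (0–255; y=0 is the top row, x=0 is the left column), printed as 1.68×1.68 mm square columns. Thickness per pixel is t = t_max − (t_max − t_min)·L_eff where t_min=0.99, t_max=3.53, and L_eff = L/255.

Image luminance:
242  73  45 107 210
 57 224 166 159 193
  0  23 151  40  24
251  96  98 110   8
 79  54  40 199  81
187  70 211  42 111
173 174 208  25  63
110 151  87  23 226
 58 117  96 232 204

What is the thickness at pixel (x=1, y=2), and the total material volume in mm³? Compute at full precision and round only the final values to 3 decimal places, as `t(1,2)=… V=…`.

t(1,2)=3.301 V=299.394

span = t_max - t_min = 3.53 - 0.99 = 2.540
L(1,2) = 23, L_eff = 23/255 = 0.090196
t(1,2) = 3.53 - 2.540·0.090196 = 3.301
Σt over all 9·5 pixels = 901661/8500 ≈ 106.0777647
V = pitch²·Σt = 1.68²·901661/8500 = 299.394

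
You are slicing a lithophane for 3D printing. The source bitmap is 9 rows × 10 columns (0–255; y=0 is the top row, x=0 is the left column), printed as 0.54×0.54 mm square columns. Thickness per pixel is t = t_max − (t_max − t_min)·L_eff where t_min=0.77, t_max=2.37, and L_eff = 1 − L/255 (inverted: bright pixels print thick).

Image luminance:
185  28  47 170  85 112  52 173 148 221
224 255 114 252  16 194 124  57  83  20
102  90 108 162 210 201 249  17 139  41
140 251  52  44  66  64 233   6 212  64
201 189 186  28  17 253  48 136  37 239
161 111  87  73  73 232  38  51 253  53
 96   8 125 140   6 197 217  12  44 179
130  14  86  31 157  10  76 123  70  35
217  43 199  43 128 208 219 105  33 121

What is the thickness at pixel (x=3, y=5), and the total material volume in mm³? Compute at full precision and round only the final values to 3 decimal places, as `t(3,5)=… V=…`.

span = t_max - t_min = 2.37 - 0.77 = 1.600
L(3,5) = 73, L_eff = 1 - 73/255 = 0.713725 (inverted)
t(3,5) = 2.37 - 1.600·0.713725 = 1.228
Σt over all 9·10 pixels = 345499/2550 ≈ 135.4898039
V = pitch²·Σt = 0.54²·345499/2550 = 39.509

t(3,5)=1.228 V=39.509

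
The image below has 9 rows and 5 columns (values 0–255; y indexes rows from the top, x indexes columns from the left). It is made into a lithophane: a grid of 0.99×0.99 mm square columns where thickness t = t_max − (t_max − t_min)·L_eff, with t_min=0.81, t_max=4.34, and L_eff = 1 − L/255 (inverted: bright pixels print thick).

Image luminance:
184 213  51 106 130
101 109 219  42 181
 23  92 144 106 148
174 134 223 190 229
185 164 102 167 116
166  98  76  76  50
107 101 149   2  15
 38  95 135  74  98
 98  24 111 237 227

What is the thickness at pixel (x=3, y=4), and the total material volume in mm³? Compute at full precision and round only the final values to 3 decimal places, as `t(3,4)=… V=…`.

t(3,4)=3.122 V=110.482

span = t_max - t_min = 4.34 - 0.81 = 3.530
L(3,4) = 167, L_eff = 1 - 167/255 = 0.345098 (inverted)
t(3,4) = 4.34 - 3.530·0.345098 = 3.122
Σt over all 9·5 pixels = 574901/5100 ≈ 112.7256863
V = pitch²·Σt = 0.99²·574901/5100 = 110.482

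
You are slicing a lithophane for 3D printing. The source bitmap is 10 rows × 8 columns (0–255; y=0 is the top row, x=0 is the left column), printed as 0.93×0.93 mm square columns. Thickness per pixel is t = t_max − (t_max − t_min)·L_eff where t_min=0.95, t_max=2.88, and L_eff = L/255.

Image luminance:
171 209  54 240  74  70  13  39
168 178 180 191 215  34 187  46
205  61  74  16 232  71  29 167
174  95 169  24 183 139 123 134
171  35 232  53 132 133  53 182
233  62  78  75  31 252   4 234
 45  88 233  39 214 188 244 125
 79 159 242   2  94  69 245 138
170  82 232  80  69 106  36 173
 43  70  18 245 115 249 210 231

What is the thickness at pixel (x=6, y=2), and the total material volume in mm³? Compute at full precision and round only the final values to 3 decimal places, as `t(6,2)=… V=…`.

span = t_max - t_min = 2.88 - 0.95 = 1.930
L(6,2) = 29, L_eff = 29/255 = 0.113725
t(6,2) = 2.88 - 1.930·0.113725 = 2.661
Σt over all 10·8 pixels = 1947703/12750 ≈ 152.7610196
V = pitch²·Σt = 0.93²·1947703/12750 = 132.123

t(6,2)=2.661 V=132.123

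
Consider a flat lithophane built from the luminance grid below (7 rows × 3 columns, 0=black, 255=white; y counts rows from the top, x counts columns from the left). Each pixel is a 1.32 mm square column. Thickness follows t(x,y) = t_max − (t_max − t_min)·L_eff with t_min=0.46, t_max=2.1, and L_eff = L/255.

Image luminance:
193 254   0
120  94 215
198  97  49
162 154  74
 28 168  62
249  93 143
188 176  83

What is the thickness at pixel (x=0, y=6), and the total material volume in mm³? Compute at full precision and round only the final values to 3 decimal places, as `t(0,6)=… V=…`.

t(0,6)=0.891 V=45.463

span = t_max - t_min = 2.1 - 0.46 = 1.640
L(0,6) = 188, L_eff = 188/255 = 0.737255
t(0,6) = 2.1 - 1.640·0.737255 = 0.891
Σt over all 7·3 pixels = 13307/510 ≈ 26.0921569
V = pitch²·Σt = 1.32²·13307/510 = 45.463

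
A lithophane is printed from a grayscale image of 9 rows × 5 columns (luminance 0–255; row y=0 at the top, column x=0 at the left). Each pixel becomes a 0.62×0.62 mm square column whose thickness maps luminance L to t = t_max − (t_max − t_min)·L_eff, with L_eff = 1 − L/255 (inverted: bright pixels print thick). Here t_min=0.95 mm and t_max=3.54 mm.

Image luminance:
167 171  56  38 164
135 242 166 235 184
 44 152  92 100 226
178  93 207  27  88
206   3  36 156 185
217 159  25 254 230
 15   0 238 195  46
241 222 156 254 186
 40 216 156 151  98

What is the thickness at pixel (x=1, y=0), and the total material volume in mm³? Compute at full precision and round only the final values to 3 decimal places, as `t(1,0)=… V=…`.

span = t_max - t_min = 3.54 - 0.95 = 2.590
L(1,0) = 171, L_eff = 1 - 171/255 = 0.329412 (inverted)
t(1,0) = 3.54 - 2.590·0.329412 = 2.687
Σt over all 9·5 pixels = 36809/340 ≈ 108.2617647
V = pitch²·Σt = 0.62²·36809/340 = 41.616

t(1,0)=2.687 V=41.616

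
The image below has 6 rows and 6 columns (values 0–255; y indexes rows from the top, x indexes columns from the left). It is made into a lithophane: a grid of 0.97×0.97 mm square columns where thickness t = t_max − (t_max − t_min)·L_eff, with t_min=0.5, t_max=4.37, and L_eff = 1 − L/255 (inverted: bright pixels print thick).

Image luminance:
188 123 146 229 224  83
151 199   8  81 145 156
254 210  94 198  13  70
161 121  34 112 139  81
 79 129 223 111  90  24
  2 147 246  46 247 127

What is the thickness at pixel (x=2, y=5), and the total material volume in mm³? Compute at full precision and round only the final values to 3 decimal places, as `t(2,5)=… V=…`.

t(2,5)=4.233 V=83.922

span = t_max - t_min = 4.37 - 0.5 = 3.870
L(2,5) = 246, L_eff = 1 - 246/255 = 0.035294 (inverted)
t(2,5) = 4.37 - 3.870·0.035294 = 4.233
Σt over all 6·6 pixels = 758139/8500 ≈ 89.1928235
V = pitch²·Σt = 0.97²·758139/8500 = 83.922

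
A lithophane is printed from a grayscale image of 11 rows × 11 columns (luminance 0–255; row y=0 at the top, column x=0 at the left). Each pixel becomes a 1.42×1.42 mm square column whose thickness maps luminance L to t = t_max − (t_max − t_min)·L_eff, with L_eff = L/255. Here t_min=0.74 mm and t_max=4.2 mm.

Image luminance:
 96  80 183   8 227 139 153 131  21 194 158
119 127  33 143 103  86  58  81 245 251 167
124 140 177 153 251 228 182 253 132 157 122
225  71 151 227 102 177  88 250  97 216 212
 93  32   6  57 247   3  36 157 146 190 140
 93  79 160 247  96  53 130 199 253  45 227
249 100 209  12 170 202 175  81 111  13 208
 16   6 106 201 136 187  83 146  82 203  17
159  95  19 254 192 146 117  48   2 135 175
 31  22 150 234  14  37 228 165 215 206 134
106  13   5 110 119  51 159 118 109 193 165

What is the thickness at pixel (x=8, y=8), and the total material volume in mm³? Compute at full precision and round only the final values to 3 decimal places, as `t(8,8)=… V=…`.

t(8,8)=4.173 V=590.644

span = t_max - t_min = 4.2 - 0.74 = 3.460
L(8,8) = 2, L_eff = 2/255 = 0.007843
t(8,8) = 4.2 - 3.460·0.007843 = 4.173
Σt over all 11·11 pixels = 1867366/6375 ≈ 292.9201569
V = pitch²·Σt = 1.42²·1867366/6375 = 590.644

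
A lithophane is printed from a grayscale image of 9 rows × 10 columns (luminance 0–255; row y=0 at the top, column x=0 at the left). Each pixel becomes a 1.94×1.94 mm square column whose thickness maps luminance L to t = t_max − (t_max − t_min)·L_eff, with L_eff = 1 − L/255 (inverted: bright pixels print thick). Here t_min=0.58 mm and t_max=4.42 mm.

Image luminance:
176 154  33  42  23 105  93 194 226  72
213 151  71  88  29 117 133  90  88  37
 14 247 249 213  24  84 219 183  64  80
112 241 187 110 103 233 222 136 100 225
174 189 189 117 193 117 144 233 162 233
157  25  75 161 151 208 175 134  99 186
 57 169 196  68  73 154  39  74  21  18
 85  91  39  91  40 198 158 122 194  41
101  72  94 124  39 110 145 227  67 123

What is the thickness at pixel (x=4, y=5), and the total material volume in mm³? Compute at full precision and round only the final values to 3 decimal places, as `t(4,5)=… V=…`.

span = t_max - t_min = 4.42 - 0.58 = 3.840
L(4,5) = 151, L_eff = 1 - 151/255 = 0.407843 (inverted)
t(4,5) = 4.42 - 3.840·0.407843 = 2.854
Σt over all 9·10 pixels = 473581/2125 ≈ 222.8616471
V = pitch²·Σt = 1.94²·473581/2125 = 838.762

t(4,5)=2.854 V=838.762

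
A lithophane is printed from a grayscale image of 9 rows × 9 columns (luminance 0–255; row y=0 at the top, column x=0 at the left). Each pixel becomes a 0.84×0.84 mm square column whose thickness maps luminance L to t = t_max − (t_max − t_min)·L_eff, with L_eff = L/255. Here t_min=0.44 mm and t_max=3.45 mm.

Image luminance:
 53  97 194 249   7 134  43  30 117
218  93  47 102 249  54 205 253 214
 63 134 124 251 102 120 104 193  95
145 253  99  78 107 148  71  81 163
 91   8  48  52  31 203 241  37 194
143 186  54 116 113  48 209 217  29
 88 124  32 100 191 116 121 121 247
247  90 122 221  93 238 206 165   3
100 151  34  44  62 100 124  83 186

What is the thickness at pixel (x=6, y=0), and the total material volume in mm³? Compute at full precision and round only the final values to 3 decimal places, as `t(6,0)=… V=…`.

t(6,0)=2.942 V=112.900

span = t_max - t_min = 3.45 - 0.44 = 3.010
L(6,0) = 43, L_eff = 43/255 = 0.168627
t(6,0) = 3.45 - 3.010·0.168627 = 2.942
Σt over all 9·9 pixels = 340013/2125 ≈ 160.0061176
V = pitch²·Σt = 0.84²·340013/2125 = 112.900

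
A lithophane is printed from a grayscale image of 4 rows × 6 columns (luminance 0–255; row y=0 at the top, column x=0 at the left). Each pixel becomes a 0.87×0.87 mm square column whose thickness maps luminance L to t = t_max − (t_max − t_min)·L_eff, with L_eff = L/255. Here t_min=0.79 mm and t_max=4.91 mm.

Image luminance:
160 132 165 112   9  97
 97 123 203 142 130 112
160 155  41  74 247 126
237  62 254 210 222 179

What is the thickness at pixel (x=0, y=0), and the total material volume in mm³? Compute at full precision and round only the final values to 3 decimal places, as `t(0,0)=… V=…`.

t(0,0)=2.325 V=47.015

span = t_max - t_min = 4.91 - 0.79 = 4.120
L(0,0) = 160, L_eff = 160/255 = 0.627451
t(0,0) = 4.91 - 4.120·0.627451 = 2.325
Σt over all 4·6 pixels = 395983/6375 ≈ 62.1149804
V = pitch²·Σt = 0.87²·395983/6375 = 47.015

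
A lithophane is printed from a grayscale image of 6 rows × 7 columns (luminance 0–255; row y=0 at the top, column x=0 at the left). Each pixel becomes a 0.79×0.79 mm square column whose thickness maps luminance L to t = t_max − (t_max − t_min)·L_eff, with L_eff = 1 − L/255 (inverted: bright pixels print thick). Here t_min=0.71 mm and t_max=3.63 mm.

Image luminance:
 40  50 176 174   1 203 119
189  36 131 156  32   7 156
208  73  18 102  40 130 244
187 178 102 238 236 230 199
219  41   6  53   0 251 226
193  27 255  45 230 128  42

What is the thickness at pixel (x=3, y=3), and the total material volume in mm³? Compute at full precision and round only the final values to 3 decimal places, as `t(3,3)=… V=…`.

t(3,3)=3.435 V=56.995

span = t_max - t_min = 3.63 - 0.71 = 2.920
L(3,3) = 238, L_eff = 1 - 238/255 = 0.066667 (inverted)
t(3,3) = 3.63 - 2.920·0.066667 = 3.435
Σt over all 6·7 pixels = 1164371/12750 ≈ 91.3232157
V = pitch²·Σt = 0.79²·1164371/12750 = 56.995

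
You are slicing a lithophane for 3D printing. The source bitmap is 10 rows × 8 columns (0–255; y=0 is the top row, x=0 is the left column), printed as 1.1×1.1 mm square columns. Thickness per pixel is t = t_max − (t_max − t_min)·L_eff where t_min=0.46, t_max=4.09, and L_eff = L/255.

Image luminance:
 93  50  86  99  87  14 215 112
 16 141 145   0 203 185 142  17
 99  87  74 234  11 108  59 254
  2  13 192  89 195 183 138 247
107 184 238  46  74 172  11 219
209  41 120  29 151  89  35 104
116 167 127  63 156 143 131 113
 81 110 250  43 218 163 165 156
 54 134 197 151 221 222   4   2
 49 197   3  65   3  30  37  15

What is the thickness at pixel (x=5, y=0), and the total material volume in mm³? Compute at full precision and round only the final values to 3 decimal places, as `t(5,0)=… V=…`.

span = t_max - t_min = 4.09 - 0.46 = 3.630
L(5,0) = 14, L_eff = 14/255 = 0.054902
t(5,0) = 4.09 - 3.630·0.054902 = 3.891
Σt over all 10·8 pixels = 338319/1700 ≈ 199.0111765
V = pitch²·Σt = 1.1²·338319/1700 = 240.804

t(5,0)=3.891 V=240.804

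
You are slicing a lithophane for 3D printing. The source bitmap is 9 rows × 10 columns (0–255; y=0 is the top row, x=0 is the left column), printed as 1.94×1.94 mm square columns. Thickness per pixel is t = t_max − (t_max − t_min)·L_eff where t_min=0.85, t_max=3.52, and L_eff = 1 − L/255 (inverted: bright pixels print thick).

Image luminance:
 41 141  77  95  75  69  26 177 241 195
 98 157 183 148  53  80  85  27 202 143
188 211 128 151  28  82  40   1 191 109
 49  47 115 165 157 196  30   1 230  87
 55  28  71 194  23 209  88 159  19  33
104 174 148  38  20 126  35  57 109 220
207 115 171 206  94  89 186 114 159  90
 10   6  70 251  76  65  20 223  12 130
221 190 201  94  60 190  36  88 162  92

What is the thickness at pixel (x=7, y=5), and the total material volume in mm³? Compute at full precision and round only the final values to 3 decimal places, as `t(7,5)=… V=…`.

span = t_max - t_min = 3.52 - 0.85 = 2.670
L(7,5) = 57, L_eff = 1 - 57/255 = 0.776471 (inverted)
t(7,5) = 3.52 - 2.670·0.776471 = 1.447
Σt over all 9·10 pixels = 1545323/8500 ≈ 181.8027059
V = pitch²·Σt = 1.94²·1545323/8500 = 684.233

t(7,5)=1.447 V=684.233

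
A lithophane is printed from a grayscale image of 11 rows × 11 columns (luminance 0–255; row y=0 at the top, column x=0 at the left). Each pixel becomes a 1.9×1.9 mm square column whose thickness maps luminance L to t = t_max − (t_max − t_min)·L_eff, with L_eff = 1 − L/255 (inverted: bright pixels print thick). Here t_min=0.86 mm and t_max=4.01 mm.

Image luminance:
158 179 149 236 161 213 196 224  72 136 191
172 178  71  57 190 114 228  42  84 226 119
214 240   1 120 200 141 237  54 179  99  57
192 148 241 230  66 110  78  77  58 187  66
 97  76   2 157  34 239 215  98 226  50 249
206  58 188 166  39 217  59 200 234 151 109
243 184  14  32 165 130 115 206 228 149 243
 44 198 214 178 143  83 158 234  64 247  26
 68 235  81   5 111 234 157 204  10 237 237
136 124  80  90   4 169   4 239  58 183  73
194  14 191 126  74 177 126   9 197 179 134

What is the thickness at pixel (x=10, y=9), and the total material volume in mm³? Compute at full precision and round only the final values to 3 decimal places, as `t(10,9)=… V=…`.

t(10,9)=1.762 V=1130.144

span = t_max - t_min = 4.01 - 0.86 = 3.150
L(10,9) = 73, L_eff = 1 - 73/255 = 0.713725 (inverted)
t(10,9) = 4.01 - 3.150·0.713725 = 1.762
Σt over all 11·11 pixels = 532201/1700 ≈ 313.0594118
V = pitch²·Σt = 1.9²·532201/1700 = 1130.144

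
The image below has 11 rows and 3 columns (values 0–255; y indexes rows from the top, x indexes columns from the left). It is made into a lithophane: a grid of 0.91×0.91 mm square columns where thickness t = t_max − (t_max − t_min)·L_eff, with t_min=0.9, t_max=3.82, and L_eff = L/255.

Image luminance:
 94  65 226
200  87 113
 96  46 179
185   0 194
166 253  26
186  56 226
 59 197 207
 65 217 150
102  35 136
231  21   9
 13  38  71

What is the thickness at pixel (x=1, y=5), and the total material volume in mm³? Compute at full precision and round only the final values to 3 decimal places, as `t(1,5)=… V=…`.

span = t_max - t_min = 3.82 - 0.9 = 2.920
L(1,5) = 56, L_eff = 56/255 = 0.219608
t(1,5) = 3.82 - 2.920·0.219608 = 3.179
Σt over all 11·3 pixels = 1030711/12750 ≈ 80.8400784
V = pitch²·Σt = 0.91²·1030711/12750 = 66.944

t(1,5)=3.179 V=66.944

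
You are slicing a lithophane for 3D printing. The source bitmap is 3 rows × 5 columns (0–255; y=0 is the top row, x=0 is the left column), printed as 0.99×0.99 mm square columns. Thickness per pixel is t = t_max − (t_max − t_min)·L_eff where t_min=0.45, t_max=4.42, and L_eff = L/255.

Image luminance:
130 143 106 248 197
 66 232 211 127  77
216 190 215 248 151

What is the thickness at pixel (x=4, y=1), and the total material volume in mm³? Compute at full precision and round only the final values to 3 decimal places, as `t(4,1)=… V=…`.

span = t_max - t_min = 4.42 - 0.45 = 3.970
L(4,1) = 77, L_eff = 77/255 = 0.301961
t(4,1) = 4.42 - 3.970·0.301961 = 3.221
Σt over all 3·5 pixels = 675521/25500 ≈ 26.4910196
V = pitch²·Σt = 0.99²·675521/25500 = 25.964

t(4,1)=3.221 V=25.964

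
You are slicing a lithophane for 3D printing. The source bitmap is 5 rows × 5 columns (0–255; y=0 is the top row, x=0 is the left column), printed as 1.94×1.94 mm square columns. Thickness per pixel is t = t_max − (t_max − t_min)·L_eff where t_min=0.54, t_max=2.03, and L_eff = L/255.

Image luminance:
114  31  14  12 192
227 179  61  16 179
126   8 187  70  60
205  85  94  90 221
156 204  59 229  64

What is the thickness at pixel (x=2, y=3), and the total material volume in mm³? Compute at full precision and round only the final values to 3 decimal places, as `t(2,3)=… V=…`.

t(2,3)=1.481 V=127.602

span = t_max - t_min = 2.03 - 0.54 = 1.490
L(2,3) = 94, L_eff = 94/255 = 0.368627
t(2,3) = 2.03 - 1.490·0.368627 = 1.481
Σt over all 5·5 pixels = 144093/4250 ≈ 33.9042353
V = pitch²·Σt = 1.94²·144093/4250 = 127.602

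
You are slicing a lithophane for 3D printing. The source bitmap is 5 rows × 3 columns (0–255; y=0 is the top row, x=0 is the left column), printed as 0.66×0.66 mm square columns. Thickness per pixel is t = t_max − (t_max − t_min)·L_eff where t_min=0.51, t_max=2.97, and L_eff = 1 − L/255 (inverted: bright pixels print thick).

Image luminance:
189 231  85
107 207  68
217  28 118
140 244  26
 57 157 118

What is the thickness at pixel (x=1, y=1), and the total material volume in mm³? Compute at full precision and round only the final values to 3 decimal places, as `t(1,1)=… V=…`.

span = t_max - t_min = 2.97 - 0.51 = 2.460
L(1,1) = 207, L_eff = 1 - 207/255 = 0.188235 (inverted)
t(1,1) = 2.97 - 2.460·0.188235 = 2.507
Σt over all 5·3 pixels = 228369/8500 ≈ 26.8669412
V = pitch²·Σt = 0.66²·228369/8500 = 11.703

t(1,1)=2.507 V=11.703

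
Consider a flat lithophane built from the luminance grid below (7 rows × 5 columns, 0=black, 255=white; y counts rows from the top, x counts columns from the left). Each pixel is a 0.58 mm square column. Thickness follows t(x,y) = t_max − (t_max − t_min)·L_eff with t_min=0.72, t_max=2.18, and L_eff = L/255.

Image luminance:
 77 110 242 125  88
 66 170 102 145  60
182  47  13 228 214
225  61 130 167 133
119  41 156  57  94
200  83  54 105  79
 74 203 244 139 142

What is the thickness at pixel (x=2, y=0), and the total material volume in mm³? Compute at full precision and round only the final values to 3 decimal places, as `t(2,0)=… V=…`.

t(2,0)=0.794 V=17.241

span = t_max - t_min = 2.18 - 0.72 = 1.460
L(2,0) = 242, L_eff = 242/255 = 0.949020
t(2,0) = 2.18 - 1.460·0.949020 = 0.794
Σt over all 7·5 pixels = 13069/255 ≈ 51.2509804
V = pitch²·Σt = 0.58²·13069/255 = 17.241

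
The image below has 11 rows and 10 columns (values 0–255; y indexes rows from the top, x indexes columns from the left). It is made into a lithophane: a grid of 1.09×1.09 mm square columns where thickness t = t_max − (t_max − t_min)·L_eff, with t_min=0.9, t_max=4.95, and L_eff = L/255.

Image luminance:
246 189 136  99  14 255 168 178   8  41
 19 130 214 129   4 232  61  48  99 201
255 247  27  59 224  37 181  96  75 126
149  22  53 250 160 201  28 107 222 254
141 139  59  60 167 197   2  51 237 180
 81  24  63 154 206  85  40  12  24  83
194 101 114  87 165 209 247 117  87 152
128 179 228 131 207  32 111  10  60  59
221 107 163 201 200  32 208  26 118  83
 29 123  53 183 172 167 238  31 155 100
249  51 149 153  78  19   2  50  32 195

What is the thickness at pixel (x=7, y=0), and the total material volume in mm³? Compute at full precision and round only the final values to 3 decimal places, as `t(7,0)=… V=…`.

span = t_max - t_min = 4.95 - 0.9 = 4.050
L(7,0) = 178, L_eff = 178/255 = 0.698039
t(7,0) = 4.95 - 4.050·0.698039 = 2.123
Σt over all 11·10 pixels = 112473/340 ≈ 330.8029412
V = pitch²·Σt = 1.09²·112473/340 = 393.027

t(7,0)=2.123 V=393.027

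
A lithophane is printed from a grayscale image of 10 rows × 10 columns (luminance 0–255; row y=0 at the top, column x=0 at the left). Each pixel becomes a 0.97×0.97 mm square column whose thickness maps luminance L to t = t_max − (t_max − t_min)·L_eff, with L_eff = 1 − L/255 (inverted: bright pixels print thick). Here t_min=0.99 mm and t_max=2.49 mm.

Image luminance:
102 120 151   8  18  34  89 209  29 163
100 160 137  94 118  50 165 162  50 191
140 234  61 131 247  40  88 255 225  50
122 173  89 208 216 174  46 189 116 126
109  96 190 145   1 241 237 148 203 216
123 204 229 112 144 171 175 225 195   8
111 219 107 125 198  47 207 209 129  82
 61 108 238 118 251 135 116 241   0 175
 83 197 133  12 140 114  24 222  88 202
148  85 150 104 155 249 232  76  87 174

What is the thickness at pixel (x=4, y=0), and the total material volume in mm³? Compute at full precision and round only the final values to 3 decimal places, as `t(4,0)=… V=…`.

t(4,0)=1.096 V=169.550

span = t_max - t_min = 2.49 - 0.99 = 1.500
L(4,0) = 18, L_eff = 1 - 18/255 = 0.929412 (inverted)
t(4,0) = 2.49 - 1.500·0.929412 = 1.096
Σt over all 10·10 pixels = 180.2
V = pitch²·Σt = 0.97²·180.2 = 169.550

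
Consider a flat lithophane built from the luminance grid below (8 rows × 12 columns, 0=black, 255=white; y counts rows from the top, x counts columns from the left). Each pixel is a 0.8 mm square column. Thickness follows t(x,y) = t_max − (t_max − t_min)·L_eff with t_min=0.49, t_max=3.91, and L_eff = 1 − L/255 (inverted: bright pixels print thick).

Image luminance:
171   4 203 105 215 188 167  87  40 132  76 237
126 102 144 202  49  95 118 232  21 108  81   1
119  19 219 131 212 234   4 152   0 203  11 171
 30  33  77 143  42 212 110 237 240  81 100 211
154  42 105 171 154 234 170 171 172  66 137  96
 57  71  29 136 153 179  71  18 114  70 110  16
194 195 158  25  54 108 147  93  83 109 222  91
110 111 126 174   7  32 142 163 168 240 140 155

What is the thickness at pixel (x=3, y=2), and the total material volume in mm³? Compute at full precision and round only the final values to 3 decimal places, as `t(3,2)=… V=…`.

span = t_max - t_min = 3.91 - 0.49 = 3.420
L(3,2) = 131, L_eff = 1 - 131/255 = 0.486275 (inverted)
t(3,2) = 3.91 - 3.420·0.486275 = 2.247
Σt over all 8·12 pixels = 431643/2125 ≈ 203.1261176
V = pitch²·Σt = 0.8²·431643/2125 = 130.001

t(3,2)=2.247 V=130.001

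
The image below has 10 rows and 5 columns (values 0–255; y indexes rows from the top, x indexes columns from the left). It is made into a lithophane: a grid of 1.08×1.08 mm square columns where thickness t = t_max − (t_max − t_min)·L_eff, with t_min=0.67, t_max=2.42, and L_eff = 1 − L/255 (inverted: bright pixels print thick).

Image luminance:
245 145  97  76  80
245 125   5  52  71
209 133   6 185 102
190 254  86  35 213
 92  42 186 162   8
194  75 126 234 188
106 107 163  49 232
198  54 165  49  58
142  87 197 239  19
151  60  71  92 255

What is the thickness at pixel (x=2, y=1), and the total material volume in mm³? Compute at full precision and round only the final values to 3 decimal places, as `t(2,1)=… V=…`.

span = t_max - t_min = 2.42 - 0.67 = 1.750
L(2,1) = 5, L_eff = 1 - 5/255 = 0.980392 (inverted)
t(2,1) = 2.42 - 1.750·0.980392 = 0.704
Σt over all 10·5 pixels = 15731/204 ≈ 77.1127451
V = pitch²·Σt = 1.08²·15731/204 = 89.944

t(2,1)=0.704 V=89.944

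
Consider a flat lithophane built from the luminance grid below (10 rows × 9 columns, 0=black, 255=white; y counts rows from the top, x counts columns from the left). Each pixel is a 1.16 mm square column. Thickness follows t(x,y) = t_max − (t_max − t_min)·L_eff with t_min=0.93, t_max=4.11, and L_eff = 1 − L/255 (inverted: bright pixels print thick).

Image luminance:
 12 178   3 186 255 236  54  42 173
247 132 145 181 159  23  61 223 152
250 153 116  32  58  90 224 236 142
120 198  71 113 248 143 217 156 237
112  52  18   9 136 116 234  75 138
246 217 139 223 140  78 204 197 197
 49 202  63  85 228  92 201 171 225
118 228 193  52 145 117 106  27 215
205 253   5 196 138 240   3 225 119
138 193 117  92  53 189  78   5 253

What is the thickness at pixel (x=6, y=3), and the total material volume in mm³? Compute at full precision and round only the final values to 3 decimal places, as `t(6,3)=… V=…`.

t(6,3)=3.636 V=327.685

span = t_max - t_min = 4.11 - 0.93 = 3.180
L(6,3) = 217, L_eff = 1 - 217/255 = 0.149020 (inverted)
t(6,3) = 4.11 - 3.180·0.149020 = 3.636
Σt over all 10·9 pixels = 1034973/4250 ≈ 243.5230588
V = pitch²·Σt = 1.16²·1034973/4250 = 327.685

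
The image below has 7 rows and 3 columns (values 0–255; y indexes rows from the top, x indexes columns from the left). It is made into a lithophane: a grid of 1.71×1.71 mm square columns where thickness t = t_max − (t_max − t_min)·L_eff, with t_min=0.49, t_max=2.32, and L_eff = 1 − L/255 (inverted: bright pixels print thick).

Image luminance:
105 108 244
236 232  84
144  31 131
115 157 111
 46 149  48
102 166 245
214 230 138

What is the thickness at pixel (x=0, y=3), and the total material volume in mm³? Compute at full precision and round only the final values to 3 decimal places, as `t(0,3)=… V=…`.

t(0,3)=1.315 V=93.799

span = t_max - t_min = 2.32 - 0.49 = 1.830
L(0,3) = 115, L_eff = 1 - 115/255 = 0.549020 (inverted)
t(0,3) = 2.32 - 1.830·0.549020 = 1.315
Σt over all 7·3 pixels = 272661/8500 ≈ 32.0777647
V = pitch²·Σt = 1.71²·272661/8500 = 93.799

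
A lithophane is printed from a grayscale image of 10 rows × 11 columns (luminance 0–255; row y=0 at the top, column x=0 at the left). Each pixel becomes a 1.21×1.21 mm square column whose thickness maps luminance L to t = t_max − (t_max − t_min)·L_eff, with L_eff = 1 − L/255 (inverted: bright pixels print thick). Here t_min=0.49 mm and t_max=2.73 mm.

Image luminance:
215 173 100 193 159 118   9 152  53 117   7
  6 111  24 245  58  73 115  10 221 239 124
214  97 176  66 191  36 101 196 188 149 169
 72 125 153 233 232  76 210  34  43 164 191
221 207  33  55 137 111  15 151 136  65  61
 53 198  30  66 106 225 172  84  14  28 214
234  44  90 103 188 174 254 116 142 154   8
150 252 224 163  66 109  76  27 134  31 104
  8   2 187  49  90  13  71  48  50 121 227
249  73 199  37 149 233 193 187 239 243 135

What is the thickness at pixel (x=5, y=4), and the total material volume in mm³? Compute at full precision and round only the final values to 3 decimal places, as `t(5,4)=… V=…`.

span = t_max - t_min = 2.73 - 0.49 = 2.240
L(5,4) = 111, L_eff = 1 - 111/255 = 0.564706 (inverted)
t(5,4) = 2.73 - 2.240·0.564706 = 1.465
Σt over all 10·11 pixels = 2217817/12750 ≈ 173.9464314
V = pitch²·Σt = 1.21²·2217817/12750 = 254.675

t(5,4)=1.465 V=254.675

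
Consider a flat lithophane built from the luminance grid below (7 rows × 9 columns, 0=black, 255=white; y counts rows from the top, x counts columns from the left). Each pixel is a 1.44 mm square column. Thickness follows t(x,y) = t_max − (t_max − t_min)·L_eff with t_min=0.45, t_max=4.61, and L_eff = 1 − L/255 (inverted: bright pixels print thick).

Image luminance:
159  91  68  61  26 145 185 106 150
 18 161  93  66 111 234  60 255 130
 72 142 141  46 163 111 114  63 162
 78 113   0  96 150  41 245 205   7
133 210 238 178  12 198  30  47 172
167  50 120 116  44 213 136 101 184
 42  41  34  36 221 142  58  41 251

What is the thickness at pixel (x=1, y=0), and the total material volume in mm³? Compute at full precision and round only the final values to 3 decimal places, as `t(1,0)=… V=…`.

t(1,0)=1.935 V=305.157

span = t_max - t_min = 4.61 - 0.45 = 4.160
L(1,0) = 91, L_eff = 1 - 91/255 = 0.643137 (inverted)
t(1,0) = 4.61 - 4.160·0.643137 = 1.935
Σt over all 7·9 pixels = 3752653/25500 ≈ 147.1628627
V = pitch²·Σt = 1.44²·3752653/25500 = 305.157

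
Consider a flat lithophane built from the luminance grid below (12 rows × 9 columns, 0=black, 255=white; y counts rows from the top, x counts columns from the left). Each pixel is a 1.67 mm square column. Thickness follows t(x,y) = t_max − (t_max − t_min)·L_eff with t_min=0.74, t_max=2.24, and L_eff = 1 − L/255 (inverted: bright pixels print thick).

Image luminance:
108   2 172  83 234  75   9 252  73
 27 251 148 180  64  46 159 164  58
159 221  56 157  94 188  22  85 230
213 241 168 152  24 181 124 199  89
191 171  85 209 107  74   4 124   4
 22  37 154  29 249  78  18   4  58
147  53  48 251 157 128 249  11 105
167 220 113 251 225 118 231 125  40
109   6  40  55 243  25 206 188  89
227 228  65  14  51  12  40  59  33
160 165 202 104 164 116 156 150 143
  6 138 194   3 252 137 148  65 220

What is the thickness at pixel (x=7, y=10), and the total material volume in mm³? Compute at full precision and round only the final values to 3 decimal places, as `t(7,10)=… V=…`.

t(7,10)=1.622 V=439.078

span = t_max - t_min = 2.24 - 0.74 = 1.500
L(7,10) = 150, L_eff = 1 - 150/255 = 0.411765 (inverted)
t(7,10) = 2.24 - 1.500·0.411765 = 1.622
Σt over all 12·9 pixels = 66911/425 ≈ 157.4376471
V = pitch²·Σt = 1.67²·66911/425 = 439.078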